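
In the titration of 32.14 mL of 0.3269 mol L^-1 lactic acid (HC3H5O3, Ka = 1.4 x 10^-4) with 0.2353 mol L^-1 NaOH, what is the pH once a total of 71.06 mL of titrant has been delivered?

12.78

n(acid) = 0.3269 x 0.03214 = 0.01051 mol; n(NaOH) added = 0.2353 x 0.07106 = 0.01672 mol.
Base is in excess by 0.01672 - 0.01051 = 0.006214 mol in a total volume of 0.1032 L.
[OH^-] = 0.006214/0.1032 = 0.06021 M, so pOH = 1.22 and pH = 14.00 - 1.22 = 12.78.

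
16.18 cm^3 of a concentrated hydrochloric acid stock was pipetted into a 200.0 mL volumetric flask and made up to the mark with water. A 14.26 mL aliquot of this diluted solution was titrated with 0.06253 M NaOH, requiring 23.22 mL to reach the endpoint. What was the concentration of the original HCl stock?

1.26 M

n(NaOH) = 0.06253 x 0.02322 = 0.001452 mol.
n(HCl) in the aliquot = 0.001452 mol.
[diluted HCl] = 0.001452 / 0.01426 = 0.1018 M.
Dilution factor = 200.0/16.18 = 12.36, so [stock] = 0.1018 x 12.36 = 1.26 M.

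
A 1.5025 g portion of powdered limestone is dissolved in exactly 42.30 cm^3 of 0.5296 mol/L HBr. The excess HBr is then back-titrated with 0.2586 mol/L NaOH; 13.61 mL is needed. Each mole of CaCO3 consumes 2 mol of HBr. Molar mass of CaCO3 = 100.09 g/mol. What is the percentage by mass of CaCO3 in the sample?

Total n(HBr) added = 0.5296 x 0.04230 = 0.02240 mol.
n(NaOH) used = 0.2586 x 0.01361 = 0.003520 mol, which equals the excess n(HBr).
So n(HBr) consumed by the sample = 0.02240 - 0.003520 = 0.01888 mol.
n(CaCO3) = 0.01888 / 2 = 0.009441 mol.
mass CaCO3 = 0.009441 x 100.09 = 0.9450 g, so %CaCO3 = 0.9450/1.5025 x 100 = 62.9%.

62.9%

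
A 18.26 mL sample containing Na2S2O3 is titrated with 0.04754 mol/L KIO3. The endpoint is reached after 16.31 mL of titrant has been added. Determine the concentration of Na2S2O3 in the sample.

n(KIO3) = 0.04754 x 0.01631 = 0.0007754 mol.
From the balanced equation, 1 mol KIO3 reacts with 6 mol Na2S2O3, so n(Na2S2O3) = 0.0007754 x 6/1 = 0.004652 mol.
[Na2S2O3] = 0.004652 / 0.01826 L = 0.255 M.

0.255 M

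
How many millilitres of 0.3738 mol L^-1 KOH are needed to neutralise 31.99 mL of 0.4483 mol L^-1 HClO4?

38.4 mL

n(HClO4) = 0.4483 mol/L x 0.03199 L = 0.01434 mol.
At equivalence n(KOH) = n(HClO4) = 0.01434 mol.
V(KOH) = 0.01434 / 0.3738 = 0.03837 L = 38.4 mL.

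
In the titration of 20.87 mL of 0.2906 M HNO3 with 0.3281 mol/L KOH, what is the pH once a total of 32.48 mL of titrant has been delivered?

12.93

n(acid) = 0.2906 x 0.02087 = 0.006065 mol; n(KOH) added = 0.3281 x 0.03248 = 0.01066 mol.
Base is in excess by 0.01066 - 0.006065 = 0.004592 mol in a total volume of 0.05335 L.
[OH^-] = 0.004592/0.05335 = 0.08607 M, so pOH = 1.07 and pH = 14.00 - 1.07 = 12.93.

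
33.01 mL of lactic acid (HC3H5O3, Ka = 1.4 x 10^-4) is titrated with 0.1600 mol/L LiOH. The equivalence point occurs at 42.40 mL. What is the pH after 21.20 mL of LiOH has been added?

21.20 mL is exactly half the equivalence volume (42.40/2), i.e. the half-equivalence point.
There, n(HA) = n(A^-), so pH = pKa = -log(1.4 x 10^-4) = 3.85.

3.85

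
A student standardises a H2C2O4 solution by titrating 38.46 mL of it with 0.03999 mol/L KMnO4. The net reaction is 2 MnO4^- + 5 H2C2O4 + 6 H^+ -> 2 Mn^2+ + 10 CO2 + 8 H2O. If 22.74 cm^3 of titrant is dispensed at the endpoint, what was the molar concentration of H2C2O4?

0.0591 M

n(KMnO4) = 0.03999 x 0.02274 = 0.0009094 mol.
From the balanced equation, 2 mol KMnO4 reacts with 5 mol H2C2O4, so n(H2C2O4) = 0.0009094 x 5/2 = 0.002273 mol.
[H2C2O4] = 0.002273 / 0.03846 L = 0.0591 M.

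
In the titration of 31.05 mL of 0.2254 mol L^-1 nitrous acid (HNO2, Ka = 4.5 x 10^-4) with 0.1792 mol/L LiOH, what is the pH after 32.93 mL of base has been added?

4.08

Initial n(HNO2) = 0.2254 x 0.03105 = 0.006999 mol.
n(LiOH) added = 0.1792 x 0.03293 = 0.005901 mol, converting that many moles of HNO2 to NO2-.
Remaining n(HNO2) = 0.001098 mol; n(NO2-) = 0.005901 mol.
By Henderson-Hasselbalch, pH = pKa + log([A^-]/[HA]) = 3.35 + log(0.005901/0.001098) = 3.35 + (+0.73) = 4.08.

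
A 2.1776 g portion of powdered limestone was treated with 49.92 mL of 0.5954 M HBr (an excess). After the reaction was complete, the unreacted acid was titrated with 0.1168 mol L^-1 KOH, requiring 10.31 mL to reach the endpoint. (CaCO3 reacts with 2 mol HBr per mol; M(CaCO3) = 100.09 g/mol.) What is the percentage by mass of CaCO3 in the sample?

Total n(HBr) added = 0.5954 x 0.04992 = 0.02972 mol.
n(KOH) used = 0.1168 x 0.01031 = 0.001204 mol, which equals the excess n(HBr).
So n(HBr) consumed by the sample = 0.02972 - 0.001204 = 0.02852 mol.
n(CaCO3) = 0.02852 / 2 = 0.01426 mol.
mass CaCO3 = 0.01426 x 100.09 = 1.427 g, so %CaCO3 = 1.427/2.1776 x 100 = 65.5%.

65.5%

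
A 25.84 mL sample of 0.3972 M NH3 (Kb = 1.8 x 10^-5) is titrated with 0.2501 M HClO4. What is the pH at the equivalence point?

5.03

n(NH3) = 0.3972 x 0.02584 = 0.01026 mol; V(HClO4) at equivalence = 0.01026/0.2501 = 0.04104 L.
At equivalence the base is fully converted to NH4+; total volume = 0.06688 L, so [NH4+] = 0.01026/0.06688 = 0.1535 M.
Ka(NH4+) = Kw/Kb = 1.0e-14 / 1.8 x 10^-5 = 5.56e-10.
[H^+] = sqrt(Ka x [NH4+]) = sqrt(5.56e-10 x 0.1535) = 9.23e-6 M.
pH = -log(9.23e-6) = 5.03.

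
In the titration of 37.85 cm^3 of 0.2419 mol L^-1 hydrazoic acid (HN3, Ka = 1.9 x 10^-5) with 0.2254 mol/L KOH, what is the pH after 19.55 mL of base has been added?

4.69

Initial n(HN3) = 0.2419 x 0.03785 = 0.009156 mol.
n(KOH) added = 0.2254 x 0.01955 = 0.004407 mol, converting that many moles of HN3 to N3-.
Remaining n(HN3) = 0.004749 mol; n(N3-) = 0.004407 mol.
By Henderson-Hasselbalch, pH = pKa + log([A^-]/[HA]) = 4.72 + log(0.004407/0.004749) = 4.72 + (-0.03) = 4.69.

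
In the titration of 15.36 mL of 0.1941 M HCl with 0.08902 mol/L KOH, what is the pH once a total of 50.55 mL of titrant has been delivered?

n(acid) = 0.1941 x 0.01536 = 0.002981 mol; n(KOH) added = 0.08902 x 0.05055 = 0.004500 mol.
Base is in excess by 0.004500 - 0.002981 = 0.001519 mol in a total volume of 0.06591 L.
[OH^-] = 0.001519/0.06591 = 0.02304 M, so pOH = 1.64 and pH = 14.00 - 1.64 = 12.36.

12.36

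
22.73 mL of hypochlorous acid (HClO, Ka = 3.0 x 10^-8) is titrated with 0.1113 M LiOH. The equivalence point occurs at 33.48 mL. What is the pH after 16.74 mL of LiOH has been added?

7.52

16.74 mL is exactly half the equivalence volume (33.48/2), i.e. the half-equivalence point.
There, n(HA) = n(A^-), so pH = pKa = -log(3.0 x 10^-8) = 7.52.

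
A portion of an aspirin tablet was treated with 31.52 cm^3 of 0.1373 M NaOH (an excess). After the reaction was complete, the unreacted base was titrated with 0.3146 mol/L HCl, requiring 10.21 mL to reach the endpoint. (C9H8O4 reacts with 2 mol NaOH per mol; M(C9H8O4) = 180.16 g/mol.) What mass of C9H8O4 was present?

Total n(NaOH) added = 0.1373 x 0.03152 = 0.004328 mol.
n(HCl) used = 0.3146 x 0.01021 = 0.003212 mol, which equals the excess n(NaOH).
So n(NaOH) consumed by the sample = 0.004328 - 0.003212 = 0.001116 mol.
n(C9H8O4) = 0.001116 / 2 = 0.0005578 mol.
mass = 0.0005578 mol x 180.16 g/mol = 0.100 g.

0.100 g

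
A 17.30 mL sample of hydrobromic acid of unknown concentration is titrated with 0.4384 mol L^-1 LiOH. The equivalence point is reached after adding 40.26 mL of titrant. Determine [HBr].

n(LiOH) delivered = 0.4384 x 0.04026 = 0.01765 mol.
For a 1:1 reaction, n(HBr) = 0.01765 mol.
[HBr] = 0.01765 mol / 0.01730 L = 1.02 M.

1.02 M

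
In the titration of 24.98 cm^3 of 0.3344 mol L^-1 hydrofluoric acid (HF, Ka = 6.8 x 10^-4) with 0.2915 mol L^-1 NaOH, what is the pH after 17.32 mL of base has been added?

3.35

Initial n(HF) = 0.3344 x 0.02498 = 0.008353 mol.
n(NaOH) added = 0.2915 x 0.01732 = 0.005049 mol, converting that many moles of HF to F-.
Remaining n(HF) = 0.003305 mol; n(F-) = 0.005049 mol.
By Henderson-Hasselbalch, pH = pKa + log([A^-]/[HA]) = 3.17 + log(0.005049/0.003305) = 3.17 + (+0.18) = 3.35.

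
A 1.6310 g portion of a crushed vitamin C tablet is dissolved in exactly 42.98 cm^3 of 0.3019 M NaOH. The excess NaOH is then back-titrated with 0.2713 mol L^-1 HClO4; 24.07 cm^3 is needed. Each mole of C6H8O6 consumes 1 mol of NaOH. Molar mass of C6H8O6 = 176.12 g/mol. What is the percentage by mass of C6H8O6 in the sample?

69.6%

Total n(NaOH) added = 0.3019 x 0.04298 = 0.01298 mol.
n(HClO4) used = 0.2713 x 0.02407 = 0.006530 mol, which equals the excess n(NaOH).
So n(NaOH) consumed by the sample = 0.01298 - 0.006530 = 0.006445 mol.
n(C6H8O6) = 0.006445 / 1 = 0.006445 mol.
mass C6H8O6 = 0.006445 x 176.12 = 1.135 g, so %C6H8O6 = 1.135/1.6310 x 100 = 69.6%.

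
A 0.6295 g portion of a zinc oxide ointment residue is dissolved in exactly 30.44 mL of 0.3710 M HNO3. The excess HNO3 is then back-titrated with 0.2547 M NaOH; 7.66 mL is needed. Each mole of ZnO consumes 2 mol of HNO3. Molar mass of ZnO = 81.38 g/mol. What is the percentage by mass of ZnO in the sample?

Total n(HNO3) added = 0.3710 x 0.03044 = 0.01129 mol.
n(NaOH) used = 0.2547 x 0.007660 = 0.001951 mol, which equals the excess n(HNO3).
So n(HNO3) consumed by the sample = 0.01129 - 0.001951 = 0.009342 mol.
n(ZnO) = 0.009342 / 2 = 0.004671 mol.
mass ZnO = 0.004671 x 81.38 = 0.3801 g, so %ZnO = 0.3801/0.6295 x 100 = 60.4%.

60.4%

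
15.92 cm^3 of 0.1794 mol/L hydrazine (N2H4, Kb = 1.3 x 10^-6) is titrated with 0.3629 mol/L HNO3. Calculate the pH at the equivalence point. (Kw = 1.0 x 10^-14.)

4.52

n(N2H4) = 0.1794 x 0.01592 = 0.002856 mol; V(HNO3) at equivalence = 0.002856/0.3629 = 0.007870 L.
At equivalence the base is fully converted to N2H5+; total volume = 0.02379 L, so [N2H5+] = 0.002856/0.02379 = 0.1201 M.
Ka(N2H5+) = Kw/Kb = 1.0e-14 / 1.3 x 10^-6 = 7.69e-9.
[H^+] = sqrt(Ka x [N2H5+]) = sqrt(7.69e-9 x 0.1201) = 3.04e-5 M.
pH = -log(3.04e-5) = 4.52.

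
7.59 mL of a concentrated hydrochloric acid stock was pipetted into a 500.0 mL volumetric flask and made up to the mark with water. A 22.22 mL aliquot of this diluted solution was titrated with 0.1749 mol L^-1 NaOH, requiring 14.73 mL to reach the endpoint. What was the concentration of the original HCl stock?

n(NaOH) = 0.1749 x 0.01473 = 0.002576 mol.
n(HCl) in the aliquot = 0.002576 mol.
[diluted HCl] = 0.002576 / 0.02222 = 0.1159 M.
Dilution factor = 500.0/7.590 = 65.88, so [stock] = 0.1159 x 65.88 = 7.64 M.

7.64 M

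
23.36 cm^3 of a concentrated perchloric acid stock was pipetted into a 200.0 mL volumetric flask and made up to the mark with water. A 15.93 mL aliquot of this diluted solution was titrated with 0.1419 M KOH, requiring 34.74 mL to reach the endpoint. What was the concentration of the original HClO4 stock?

n(KOH) = 0.1419 x 0.03474 = 0.004930 mol.
n(HClO4) in the aliquot = 0.004930 mol.
[diluted HClO4] = 0.004930 / 0.01593 = 0.3095 M.
Dilution factor = 200.0/23.36 = 8.562, so [stock] = 0.3095 x 8.562 = 2.65 M.

2.65 M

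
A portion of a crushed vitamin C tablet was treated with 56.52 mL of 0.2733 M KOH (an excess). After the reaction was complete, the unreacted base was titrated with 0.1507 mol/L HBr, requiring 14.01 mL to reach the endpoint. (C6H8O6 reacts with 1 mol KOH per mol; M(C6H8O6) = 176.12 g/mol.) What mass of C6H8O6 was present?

Total n(KOH) added = 0.2733 x 0.05652 = 0.01545 mol.
n(HBr) used = 0.1507 x 0.01401 = 0.002111 mol, which equals the excess n(KOH).
So n(KOH) consumed by the sample = 0.01545 - 0.002111 = 0.01334 mol.
n(C6H8O6) = 0.01334 / 1 = 0.01334 mol.
mass = 0.01334 mol x 176.12 g/mol = 2.35 g.

2.35 g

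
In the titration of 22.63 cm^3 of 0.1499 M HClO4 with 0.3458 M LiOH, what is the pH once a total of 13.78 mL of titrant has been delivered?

12.58

n(acid) = 0.1499 x 0.02263 = 0.003392 mol; n(LiOH) added = 0.3458 x 0.01378 = 0.004765 mol.
Base is in excess by 0.004765 - 0.003392 = 0.001373 mol in a total volume of 0.03641 L.
[OH^-] = 0.001373/0.03641 = 0.03771 M, so pOH = 1.42 and pH = 14.00 - 1.42 = 12.58.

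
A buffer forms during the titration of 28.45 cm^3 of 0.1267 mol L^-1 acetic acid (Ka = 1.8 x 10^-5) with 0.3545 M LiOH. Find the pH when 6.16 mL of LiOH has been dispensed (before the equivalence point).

Initial n(CH3COOH) = 0.1267 x 0.02845 = 0.003605 mol.
n(LiOH) added = 0.3545 x 0.006160 = 0.002184 mol, converting that many moles of CH3COOH to CH3COO-.
Remaining n(CH3COOH) = 0.001421 mol; n(CH3COO-) = 0.002184 mol.
By Henderson-Hasselbalch, pH = pKa + log([A^-]/[HA]) = 4.74 + log(0.002184/0.001421) = 4.74 + (+0.19) = 4.93.

4.93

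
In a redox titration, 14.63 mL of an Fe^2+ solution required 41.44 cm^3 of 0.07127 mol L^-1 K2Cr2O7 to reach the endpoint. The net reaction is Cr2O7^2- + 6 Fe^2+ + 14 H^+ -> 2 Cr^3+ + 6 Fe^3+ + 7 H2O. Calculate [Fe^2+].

1.21 M

n(K2Cr2O7) = 0.07127 x 0.04144 = 0.002953 mol.
From the balanced equation, 1 mol K2Cr2O7 reacts with 6 mol Fe^2+, so n(Fe^2+) = 0.002953 x 6/1 = 0.01772 mol.
[Fe^2+] = 0.01772 / 0.01463 L = 1.21 M.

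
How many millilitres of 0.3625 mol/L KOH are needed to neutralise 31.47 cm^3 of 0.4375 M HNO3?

38.0 mL

n(HNO3) = 0.4375 mol/L x 0.03147 L = 0.01377 mol.
At equivalence n(KOH) = n(HNO3) = 0.01377 mol.
V(KOH) = 0.01377 / 0.3625 = 0.03798 L = 38.0 mL.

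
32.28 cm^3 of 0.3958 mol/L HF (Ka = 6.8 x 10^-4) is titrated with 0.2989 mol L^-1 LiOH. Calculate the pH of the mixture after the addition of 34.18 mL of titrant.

3.77

Initial n(HF) = 0.3958 x 0.03228 = 0.01278 mol.
n(LiOH) added = 0.2989 x 0.03418 = 0.01022 mol, converting that many moles of HF to F-.
Remaining n(HF) = 0.002560 mol; n(F-) = 0.01022 mol.
By Henderson-Hasselbalch, pH = pKa + log([A^-]/[HA]) = 3.17 + log(0.01022/0.002560) = 3.17 + (+0.60) = 3.77.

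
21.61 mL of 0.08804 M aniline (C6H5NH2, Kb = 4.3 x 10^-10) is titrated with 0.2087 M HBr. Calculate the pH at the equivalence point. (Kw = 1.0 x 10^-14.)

n(C6H5NH2) = 0.08804 x 0.02161 = 0.001903 mol; V(HBr) at equivalence = 0.001903/0.2087 = 0.009116 L.
At equivalence the base is fully converted to C6H5NH3+; total volume = 0.03073 L, so [C6H5NH3+] = 0.001903/0.03073 = 0.06192 M.
Ka(C6H5NH3+) = Kw/Kb = 1.0e-14 / 4.3 x 10^-10 = 2.33e-5.
[H^+] = sqrt(Ka x [C6H5NH3+]) = sqrt(2.33e-5 x 0.06192) = 0.00120 M.
pH = -log(0.00120) = 2.92.

2.92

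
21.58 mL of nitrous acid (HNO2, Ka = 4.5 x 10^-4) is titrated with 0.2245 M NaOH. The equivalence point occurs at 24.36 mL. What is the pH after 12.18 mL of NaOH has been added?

12.18 mL is exactly half the equivalence volume (24.36/2), i.e. the half-equivalence point.
There, n(HA) = n(A^-), so pH = pKa = -log(4.5 x 10^-4) = 3.35.

3.35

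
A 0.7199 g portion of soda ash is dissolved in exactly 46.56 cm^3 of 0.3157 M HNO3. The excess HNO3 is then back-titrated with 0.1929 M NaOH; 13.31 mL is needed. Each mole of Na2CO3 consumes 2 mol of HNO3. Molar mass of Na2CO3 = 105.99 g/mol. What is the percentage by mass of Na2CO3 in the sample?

Total n(HNO3) added = 0.3157 x 0.04656 = 0.01470 mol.
n(NaOH) used = 0.1929 x 0.01331 = 0.002567 mol, which equals the excess n(HNO3).
So n(HNO3) consumed by the sample = 0.01470 - 0.002567 = 0.01213 mol.
n(Na2CO3) = 0.01213 / 2 = 0.006066 mol.
mass Na2CO3 = 0.006066 x 105.99 = 0.6429 g, so %Na2CO3 = 0.6429/0.7199 x 100 = 89.3%.

89.3%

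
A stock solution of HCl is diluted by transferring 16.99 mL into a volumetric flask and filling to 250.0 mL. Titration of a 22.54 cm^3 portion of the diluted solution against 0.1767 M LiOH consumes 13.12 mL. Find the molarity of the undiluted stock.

1.51 M

n(LiOH) = 0.1767 x 0.01312 = 0.002318 mol.
n(HCl) in the aliquot = 0.002318 mol.
[diluted HCl] = 0.002318 / 0.02254 = 0.1029 M.
Dilution factor = 250.0/16.99 = 14.71, so [stock] = 0.1029 x 14.71 = 1.51 M.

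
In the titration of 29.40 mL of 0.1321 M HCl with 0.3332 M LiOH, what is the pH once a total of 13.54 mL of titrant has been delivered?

12.16

n(acid) = 0.1321 x 0.02940 = 0.003884 mol; n(LiOH) added = 0.3332 x 0.01354 = 0.004512 mol.
Base is in excess by 0.004512 - 0.003884 = 0.0006278 mol in a total volume of 0.04294 L.
[OH^-] = 0.0006278/0.04294 = 0.01462 M, so pOH = 1.84 and pH = 14.00 - 1.84 = 12.16.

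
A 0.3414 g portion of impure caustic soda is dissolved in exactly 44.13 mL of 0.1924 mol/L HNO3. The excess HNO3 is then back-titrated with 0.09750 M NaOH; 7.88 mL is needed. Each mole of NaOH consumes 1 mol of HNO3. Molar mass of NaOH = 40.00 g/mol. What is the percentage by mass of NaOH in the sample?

90.5%

Total n(HNO3) added = 0.1924 x 0.04413 = 0.008491 mol.
n(NaOH) used = 0.09750 x 0.007880 = 0.0007683 mol, which equals the excess n(HNO3).
So n(HNO3) consumed by the sample = 0.008491 - 0.0007683 = 0.007722 mol.
n(NaOH) = 0.007722 / 1 = 0.007722 mol.
mass NaOH = 0.007722 x 40.00 = 0.3089 g, so %NaOH = 0.3089/0.3414 x 100 = 90.5%.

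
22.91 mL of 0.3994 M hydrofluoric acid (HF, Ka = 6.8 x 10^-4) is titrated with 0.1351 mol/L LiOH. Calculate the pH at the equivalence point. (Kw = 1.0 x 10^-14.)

8.09

n(HF) = 0.3994 x 0.02291 = 0.009150 mol; V(LiOH) at equivalence = 0.009150/0.1351 = 0.06773 L.
At equivalence all the acid is converted to F-; total volume = 0.02291 + 0.06773 = 0.09064 L, so [F-] = 0.009150/0.09064 = 0.1010 M.
Kb = Kw/Ka = 1.0e-14 / 6.8 x 10^-4 = 1.47e-11.
[OH^-] = sqrt(Kb x [F-]) = sqrt(1.47e-11 x 0.1010) = 1.22e-6 M.
pOH = 5.91, so pH = 14.00 - 5.91 = 8.09.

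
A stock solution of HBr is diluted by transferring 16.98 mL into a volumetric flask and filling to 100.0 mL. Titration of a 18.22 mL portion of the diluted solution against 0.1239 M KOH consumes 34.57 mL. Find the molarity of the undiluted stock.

n(KOH) = 0.1239 x 0.03457 = 0.004283 mol.
n(HBr) in the aliquot = 0.004283 mol.
[diluted HBr] = 0.004283 / 0.01822 = 0.2351 M.
Dilution factor = 100.0/16.98 = 5.889, so [stock] = 0.2351 x 5.889 = 1.38 M.

1.38 M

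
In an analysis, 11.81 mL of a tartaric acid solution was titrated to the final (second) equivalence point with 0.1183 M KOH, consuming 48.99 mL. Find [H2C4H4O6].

0.245 M

n(KOH) = 0.1183 x 0.04899 = 0.005796 mol.
At the final (second) equivalence point, 2 mol OH^- react per mol H2C4H4O6, so n(H2C4H4O6) = 0.005796 / 2 = 0.002898 mol.
[H2C4H4O6] = 0.002898 / 0.01181 L = 0.245 M.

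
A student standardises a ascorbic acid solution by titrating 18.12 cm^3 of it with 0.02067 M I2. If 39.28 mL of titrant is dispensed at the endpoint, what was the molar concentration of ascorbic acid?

n(I2) = 0.02067 x 0.03928 = 0.0008119 mol.
From the balanced equation, 1 mol I2 reacts with 1 mol ascorbic acid, so n(ascorbic acid) = 0.0008119 x 1/1 = 0.0008119 mol.
[ascorbic acid] = 0.0008119 / 0.01812 L = 0.0448 M.

0.0448 M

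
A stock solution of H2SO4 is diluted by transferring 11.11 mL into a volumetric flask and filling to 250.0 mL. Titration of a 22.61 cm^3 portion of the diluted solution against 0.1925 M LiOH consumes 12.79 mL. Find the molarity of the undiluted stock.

1.23 M

n(LiOH) = 0.1925 x 0.01279 = 0.002462 mol.
n(H2SO4) in the aliquot = 0.002462 x 1/2 = 0.001231 mol.
[diluted H2SO4] = 0.001231 / 0.02261 = 0.05445 M.
Dilution factor = 250.0/11.11 = 22.50, so [stock] = 0.05445 x 22.50 = 1.23 M.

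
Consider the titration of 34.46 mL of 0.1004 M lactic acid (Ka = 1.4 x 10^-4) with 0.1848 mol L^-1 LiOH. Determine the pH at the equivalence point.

8.33

n(HC3H5O3) = 0.1004 x 0.03446 = 0.003460 mol; V(LiOH) at equivalence = 0.003460/0.1848 = 0.01872 L.
At equivalence all the acid is converted to C3H5O3-; total volume = 0.03446 + 0.01872 = 0.05318 L, so [C3H5O3-] = 0.003460/0.05318 = 0.06506 M.
Kb = Kw/Ka = 1.0e-14 / 1.4 x 10^-4 = 7.14e-11.
[OH^-] = sqrt(Kb x [C3H5O3-]) = sqrt(7.14e-11 x 0.06506) = 2.16e-6 M.
pOH = 5.67, so pH = 14.00 - 5.67 = 8.33.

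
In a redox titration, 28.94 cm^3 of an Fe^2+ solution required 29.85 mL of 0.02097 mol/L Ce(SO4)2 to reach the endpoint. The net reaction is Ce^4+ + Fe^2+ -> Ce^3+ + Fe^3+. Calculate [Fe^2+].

0.0216 M

n(Ce(SO4)2) = 0.02097 x 0.02985 = 0.0006260 mol.
From the balanced equation, 1 mol Ce(SO4)2 reacts with 1 mol Fe^2+, so n(Fe^2+) = 0.0006260 x 1/1 = 0.0006260 mol.
[Fe^2+] = 0.0006260 / 0.02894 L = 0.0216 M.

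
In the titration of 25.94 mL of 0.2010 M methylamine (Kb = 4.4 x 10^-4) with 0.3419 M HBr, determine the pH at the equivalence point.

5.77

n(CH3NH2) = 0.2010 x 0.02594 = 0.005214 mol; V(HBr) at equivalence = 0.005214/0.3419 = 0.01525 L.
At equivalence the base is fully converted to CH3NH3+; total volume = 0.04119 L, so [CH3NH3+] = 0.005214/0.04119 = 0.1266 M.
Ka(CH3NH3+) = Kw/Kb = 1.0e-14 / 4.4 x 10^-4 = 2.27e-11.
[H^+] = sqrt(Ka x [CH3NH3+]) = sqrt(2.27e-11 x 0.1266) = 1.70e-6 M.
pH = -log(1.70e-6) = 5.77.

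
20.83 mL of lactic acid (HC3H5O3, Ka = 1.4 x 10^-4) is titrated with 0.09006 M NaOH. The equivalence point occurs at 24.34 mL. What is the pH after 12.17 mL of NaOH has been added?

12.17 mL is exactly half the equivalence volume (24.34/2), i.e. the half-equivalence point.
There, n(HA) = n(A^-), so pH = pKa = -log(1.4 x 10^-4) = 3.85.

3.85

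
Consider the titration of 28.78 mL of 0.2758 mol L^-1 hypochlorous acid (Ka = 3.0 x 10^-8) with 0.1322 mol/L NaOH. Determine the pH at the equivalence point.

10.24

n(HClO) = 0.2758 x 0.02878 = 0.007938 mol; V(NaOH) at equivalence = 0.007938/0.1322 = 0.06004 L.
At equivalence all the acid is converted to ClO-; total volume = 0.02878 + 0.06004 = 0.08882 L, so [ClO-] = 0.007938/0.08882 = 0.08936 M.
Kb = Kw/Ka = 1.0e-14 / 3.0 x 10^-8 = 3.33e-7.
[OH^-] = sqrt(Kb x [ClO-]) = sqrt(3.33e-7 x 0.08936) = 0.000173 M.
pOH = 3.76, so pH = 14.00 - 3.76 = 10.24.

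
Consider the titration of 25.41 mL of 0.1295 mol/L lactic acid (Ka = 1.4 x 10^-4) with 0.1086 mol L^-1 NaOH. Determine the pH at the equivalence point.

n(HC3H5O3) = 0.1295 x 0.02541 = 0.003291 mol; V(NaOH) at equivalence = 0.003291/0.1086 = 0.03030 L.
At equivalence all the acid is converted to C3H5O3-; total volume = 0.02541 + 0.03030 = 0.05571 L, so [C3H5O3-] = 0.003291/0.05571 = 0.05907 M.
Kb = Kw/Ka = 1.0e-14 / 1.4 x 10^-4 = 7.14e-11.
[OH^-] = sqrt(Kb x [C3H5O3-]) = sqrt(7.14e-11 x 0.05907) = 2.05e-6 M.
pOH = 5.69, so pH = 14.00 - 5.69 = 8.31.

8.31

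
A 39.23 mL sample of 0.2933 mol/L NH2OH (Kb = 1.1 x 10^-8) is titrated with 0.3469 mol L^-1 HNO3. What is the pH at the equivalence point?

n(NH2OH) = 0.2933 x 0.03923 = 0.01151 mol; V(HNO3) at equivalence = 0.01151/0.3469 = 0.03317 L.
At equivalence the base is fully converted to NH3OH+; total volume = 0.07240 L, so [NH3OH+] = 0.01151/0.07240 = 0.1589 M.
Ka(NH3OH+) = Kw/Kb = 1.0e-14 / 1.1 x 10^-8 = 9.09e-7.
[H^+] = sqrt(Ka x [NH3OH+]) = sqrt(9.09e-7 x 0.1589) = 0.000380 M.
pH = -log(0.000380) = 3.42.

3.42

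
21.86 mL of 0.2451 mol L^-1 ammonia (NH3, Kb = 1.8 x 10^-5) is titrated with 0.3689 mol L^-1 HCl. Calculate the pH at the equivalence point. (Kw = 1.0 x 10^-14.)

n(NH3) = 0.2451 x 0.02186 = 0.005358 mol; V(HCl) at equivalence = 0.005358/0.3689 = 0.01452 L.
At equivalence the base is fully converted to NH4+; total volume = 0.03638 L, so [NH4+] = 0.005358/0.03638 = 0.1473 M.
Ka(NH4+) = Kw/Kb = 1.0e-14 / 1.8 x 10^-5 = 5.56e-10.
[H^+] = sqrt(Ka x [NH4+]) = sqrt(5.56e-10 x 0.1473) = 9.04e-6 M.
pH = -log(9.04e-6) = 5.04.

5.04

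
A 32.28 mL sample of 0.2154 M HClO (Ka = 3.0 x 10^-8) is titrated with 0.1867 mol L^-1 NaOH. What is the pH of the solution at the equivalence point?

10.26

n(HClO) = 0.2154 x 0.03228 = 0.006953 mol; V(NaOH) at equivalence = 0.006953/0.1867 = 0.03724 L.
At equivalence all the acid is converted to ClO-; total volume = 0.03228 + 0.03724 = 0.06952 L, so [ClO-] = 0.006953/0.06952 = 0.1000 M.
Kb = Kw/Ka = 1.0e-14 / 3.0 x 10^-8 = 3.33e-7.
[OH^-] = sqrt(Kb x [ClO-]) = sqrt(3.33e-7 x 0.1000) = 0.000183 M.
pOH = 3.74, so pH = 14.00 - 3.74 = 10.26.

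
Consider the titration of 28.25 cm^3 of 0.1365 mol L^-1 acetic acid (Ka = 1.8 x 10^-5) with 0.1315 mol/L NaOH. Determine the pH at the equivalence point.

8.79

n(CH3COOH) = 0.1365 x 0.02825 = 0.003856 mol; V(NaOH) at equivalence = 0.003856/0.1315 = 0.02932 L.
At equivalence all the acid is converted to CH3COO-; total volume = 0.02825 + 0.02932 = 0.05757 L, so [CH3COO-] = 0.003856/0.05757 = 0.06698 M.
Kb = Kw/Ka = 1.0e-14 / 1.8 x 10^-5 = 5.56e-10.
[OH^-] = sqrt(Kb x [CH3COO-]) = sqrt(5.56e-10 x 0.06698) = 6.10e-6 M.
pOH = 5.21, so pH = 14.00 - 5.21 = 8.79.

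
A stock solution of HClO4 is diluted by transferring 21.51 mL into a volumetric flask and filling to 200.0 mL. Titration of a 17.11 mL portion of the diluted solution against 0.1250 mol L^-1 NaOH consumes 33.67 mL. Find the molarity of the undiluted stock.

n(NaOH) = 0.1250 x 0.03367 = 0.004209 mol.
n(HClO4) in the aliquot = 0.004209 mol.
[diluted HClO4] = 0.004209 / 0.01711 = 0.2460 M.
Dilution factor = 200.0/21.51 = 9.298, so [stock] = 0.2460 x 9.298 = 2.29 M.

2.29 M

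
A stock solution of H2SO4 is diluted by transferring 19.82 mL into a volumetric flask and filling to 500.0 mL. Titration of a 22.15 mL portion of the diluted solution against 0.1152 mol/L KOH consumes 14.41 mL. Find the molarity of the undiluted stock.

0.945 M

n(KOH) = 0.1152 x 0.01441 = 0.001660 mol.
n(H2SO4) in the aliquot = 0.001660 x 1/2 = 0.0008300 mol.
[diluted H2SO4] = 0.0008300 / 0.02215 = 0.03747 M.
Dilution factor = 500.0/19.82 = 25.23, so [stock] = 0.03747 x 25.23 = 0.945 M.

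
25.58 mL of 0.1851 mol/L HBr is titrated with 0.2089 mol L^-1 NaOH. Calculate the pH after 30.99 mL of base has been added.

n(acid) = 0.1851 x 0.02558 = 0.004735 mol; n(NaOH) added = 0.2089 x 0.03099 = 0.006474 mol.
Base is in excess by 0.006474 - 0.004735 = 0.001739 mol in a total volume of 0.05657 L.
[OH^-] = 0.001739/0.05657 = 0.03074 M, so pOH = 1.51 and pH = 14.00 - 1.51 = 12.49.

12.49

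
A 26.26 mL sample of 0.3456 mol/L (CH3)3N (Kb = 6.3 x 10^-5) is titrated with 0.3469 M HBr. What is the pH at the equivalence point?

n((CH3)3N) = 0.3456 x 0.02626 = 0.009075 mol; V(HBr) at equivalence = 0.009075/0.3469 = 0.02616 L.
At equivalence the base is fully converted to (CH3)3NH+; total volume = 0.05242 L, so [(CH3)3NH+] = 0.009075/0.05242 = 0.1731 M.
Ka((CH3)3NH+) = Kw/Kb = 1.0e-14 / 6.3 x 10^-5 = 1.59e-10.
[H^+] = sqrt(Ka x [(CH3)3NH+]) = sqrt(1.59e-10 x 0.1731) = 5.24e-6 M.
pH = -log(5.24e-6) = 5.28.

5.28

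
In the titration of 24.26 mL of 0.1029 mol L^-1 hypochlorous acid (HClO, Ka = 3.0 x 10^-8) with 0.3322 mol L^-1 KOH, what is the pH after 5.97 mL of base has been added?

8.11

Initial n(HClO) = 0.1029 x 0.02426 = 0.002496 mol.
n(KOH) added = 0.3322 x 0.005970 = 0.001983 mol, converting that many moles of HClO to ClO-.
Remaining n(HClO) = 0.0005131 mol; n(ClO-) = 0.001983 mol.
By Henderson-Hasselbalch, pH = pKa + log([A^-]/[HA]) = 7.52 + log(0.001983/0.0005131) = 7.52 + (+0.59) = 8.11.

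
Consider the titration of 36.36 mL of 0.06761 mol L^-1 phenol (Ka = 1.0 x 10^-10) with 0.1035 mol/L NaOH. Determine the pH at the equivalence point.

11.31

n(C6H5OH) = 0.06761 x 0.03636 = 0.002458 mol; V(NaOH) at equivalence = 0.002458/0.1035 = 0.02375 L.
At equivalence all the acid is converted to C6H5O-; total volume = 0.03636 + 0.02375 = 0.06011 L, so [C6H5O-] = 0.002458/0.06011 = 0.04090 M.
Kb = Kw/Ka = 1.0e-14 / 1.0 x 10^-10 = 0.000100.
[OH^-] = sqrt(Kb x [C6H5O-]) = sqrt(0.000100 x 0.04090) = 0.00202 M.
pOH = 2.69, so pH = 14.00 - 2.69 = 11.31.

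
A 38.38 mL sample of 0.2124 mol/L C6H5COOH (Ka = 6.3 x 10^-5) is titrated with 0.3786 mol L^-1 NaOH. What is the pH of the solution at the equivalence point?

n(C6H5COOH) = 0.2124 x 0.03838 = 0.008152 mol; V(NaOH) at equivalence = 0.008152/0.3786 = 0.02153 L.
At equivalence all the acid is converted to C6H5COO-; total volume = 0.03838 + 0.02153 = 0.05991 L, so [C6H5COO-] = 0.008152/0.05991 = 0.1361 M.
Kb = Kw/Ka = 1.0e-14 / 6.3 x 10^-5 = 1.59e-10.
[OH^-] = sqrt(Kb x [C6H5COO-]) = sqrt(1.59e-10 x 0.1361) = 4.65e-6 M.
pOH = 5.33, so pH = 14.00 - 5.33 = 8.67.

8.67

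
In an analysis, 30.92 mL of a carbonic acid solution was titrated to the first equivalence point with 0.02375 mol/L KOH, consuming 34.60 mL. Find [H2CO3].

0.0266 M

n(KOH) = 0.02375 x 0.03460 = 0.0008218 mol.
At the first equivalence point, 1 mol OH^- react per mol H2CO3, so n(H2CO3) = 0.0008218 / 1 = 0.0008218 mol.
[H2CO3] = 0.0008218 / 0.03092 L = 0.0266 M.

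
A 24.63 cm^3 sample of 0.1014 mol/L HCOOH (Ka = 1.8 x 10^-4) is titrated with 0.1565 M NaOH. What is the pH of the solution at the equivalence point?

8.27

n(HCOOH) = 0.1014 x 0.02463 = 0.002497 mol; V(NaOH) at equivalence = 0.002497/0.1565 = 0.01596 L.
At equivalence all the acid is converted to HCOO-; total volume = 0.02463 + 0.01596 = 0.04059 L, so [HCOO-] = 0.002497/0.04059 = 0.06153 M.
Kb = Kw/Ka = 1.0e-14 / 1.8 x 10^-4 = 5.56e-11.
[OH^-] = sqrt(Kb x [HCOO-]) = sqrt(5.56e-11 x 0.06153) = 1.85e-6 M.
pOH = 5.73, so pH = 14.00 - 5.73 = 8.27.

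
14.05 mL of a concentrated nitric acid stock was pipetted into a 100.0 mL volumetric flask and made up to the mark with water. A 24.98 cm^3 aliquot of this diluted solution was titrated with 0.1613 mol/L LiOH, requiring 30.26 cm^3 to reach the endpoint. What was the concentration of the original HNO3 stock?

n(LiOH) = 0.1613 x 0.03026 = 0.004881 mol.
n(HNO3) in the aliquot = 0.004881 mol.
[diluted HNO3] = 0.004881 / 0.02498 = 0.1954 M.
Dilution factor = 100.0/14.05 = 7.117, so [stock] = 0.1954 x 7.117 = 1.39 M.

1.39 M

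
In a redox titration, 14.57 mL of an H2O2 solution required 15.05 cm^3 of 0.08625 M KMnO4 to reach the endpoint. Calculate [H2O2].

0.223 M

n(KMnO4) = 0.08625 x 0.01505 = 0.001298 mol.
From the balanced equation, 2 mol KMnO4 reacts with 5 mol H2O2, so n(H2O2) = 0.001298 x 5/2 = 0.003245 mol.
[H2O2] = 0.003245 / 0.01457 L = 0.223 M.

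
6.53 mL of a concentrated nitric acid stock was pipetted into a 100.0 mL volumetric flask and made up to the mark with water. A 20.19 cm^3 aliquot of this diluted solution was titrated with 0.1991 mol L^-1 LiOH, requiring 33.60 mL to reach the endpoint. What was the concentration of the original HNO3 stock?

5.07 M

n(LiOH) = 0.1991 x 0.03360 = 0.006690 mol.
n(HNO3) in the aliquot = 0.006690 mol.
[diluted HNO3] = 0.006690 / 0.02019 = 0.3313 M.
Dilution factor = 100.0/6.530 = 15.31, so [stock] = 0.3313 x 15.31 = 5.07 M.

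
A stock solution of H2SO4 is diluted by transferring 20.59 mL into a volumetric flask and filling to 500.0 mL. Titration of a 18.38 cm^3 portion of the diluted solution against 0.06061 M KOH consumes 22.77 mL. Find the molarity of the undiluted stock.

n(KOH) = 0.06061 x 0.02277 = 0.001380 mol.
n(H2SO4) in the aliquot = 0.001380 x 1/2 = 0.0006900 mol.
[diluted H2SO4] = 0.0006900 / 0.01838 = 0.03754 M.
Dilution factor = 500.0/20.59 = 24.28, so [stock] = 0.03754 x 24.28 = 0.912 M.

0.912 M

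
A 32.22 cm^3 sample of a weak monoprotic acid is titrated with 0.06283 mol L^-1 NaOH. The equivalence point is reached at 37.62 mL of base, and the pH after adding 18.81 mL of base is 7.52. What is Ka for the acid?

18.81 mL is half of the equivalence volume, so this is the half-equivalence point where [HA] = [A^-].
At half-equivalence pH = pKa, so pKa = 7.52.
Ka = 10^(-7.52) = 3.0 x 10^-8.

3.0 x 10^-8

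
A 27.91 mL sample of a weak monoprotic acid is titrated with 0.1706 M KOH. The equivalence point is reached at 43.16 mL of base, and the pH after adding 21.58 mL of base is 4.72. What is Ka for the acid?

1.9 x 10^-5

21.58 mL is half of the equivalence volume, so this is the half-equivalence point where [HA] = [A^-].
At half-equivalence pH = pKa, so pKa = 4.72.
Ka = 10^(-4.72) = 1.9 x 10^-5.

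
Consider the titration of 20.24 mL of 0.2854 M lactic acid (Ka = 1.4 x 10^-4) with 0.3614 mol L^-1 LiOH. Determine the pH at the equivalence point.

n(HC3H5O3) = 0.2854 x 0.02024 = 0.005776 mol; V(LiOH) at equivalence = 0.005776/0.3614 = 0.01598 L.
At equivalence all the acid is converted to C3H5O3-; total volume = 0.02024 + 0.01598 = 0.03622 L, so [C3H5O3-] = 0.005776/0.03622 = 0.1595 M.
Kb = Kw/Ka = 1.0e-14 / 1.4 x 10^-4 = 7.14e-11.
[OH^-] = sqrt(Kb x [C3H5O3-]) = sqrt(7.14e-11 x 0.1595) = 3.37e-6 M.
pOH = 5.47, so pH = 14.00 - 5.47 = 8.53.

8.53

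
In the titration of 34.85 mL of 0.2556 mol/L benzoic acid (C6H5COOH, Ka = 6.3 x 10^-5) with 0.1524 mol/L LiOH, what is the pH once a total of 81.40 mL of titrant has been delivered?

12.48

n(acid) = 0.2556 x 0.03485 = 0.008908 mol; n(LiOH) added = 0.1524 x 0.08140 = 0.01241 mol.
Base is in excess by 0.01241 - 0.008908 = 0.003498 mol in a total volume of 0.1163 L.
[OH^-] = 0.003498/0.1163 = 0.03009 M, so pOH = 1.52 and pH = 14.00 - 1.52 = 12.48.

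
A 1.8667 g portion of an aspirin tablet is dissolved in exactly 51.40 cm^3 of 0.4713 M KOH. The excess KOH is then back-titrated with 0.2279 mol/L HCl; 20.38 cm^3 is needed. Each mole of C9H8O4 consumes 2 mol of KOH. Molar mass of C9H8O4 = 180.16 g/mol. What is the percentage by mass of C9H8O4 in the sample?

Total n(KOH) added = 0.4713 x 0.05140 = 0.02422 mol.
n(HCl) used = 0.2279 x 0.02038 = 0.004645 mol, which equals the excess n(KOH).
So n(KOH) consumed by the sample = 0.02422 - 0.004645 = 0.01958 mol.
n(C9H8O4) = 0.01958 / 2 = 0.009790 mol.
mass C9H8O4 = 0.009790 x 180.16 = 1.764 g, so %C9H8O4 = 1.764/1.8667 x 100 = 94.5%.

94.5%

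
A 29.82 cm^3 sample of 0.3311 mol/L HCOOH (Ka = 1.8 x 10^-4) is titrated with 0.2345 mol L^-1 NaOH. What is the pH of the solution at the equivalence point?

n(HCOOH) = 0.3311 x 0.02982 = 0.009873 mol; V(NaOH) at equivalence = 0.009873/0.2345 = 0.04210 L.
At equivalence all the acid is converted to HCOO-; total volume = 0.02982 + 0.04210 = 0.07192 L, so [HCOO-] = 0.009873/0.07192 = 0.1373 M.
Kb = Kw/Ka = 1.0e-14 / 1.8 x 10^-4 = 5.56e-11.
[OH^-] = sqrt(Kb x [HCOO-]) = sqrt(5.56e-11 x 0.1373) = 2.76e-6 M.
pOH = 5.56, so pH = 14.00 - 5.56 = 8.44.

8.44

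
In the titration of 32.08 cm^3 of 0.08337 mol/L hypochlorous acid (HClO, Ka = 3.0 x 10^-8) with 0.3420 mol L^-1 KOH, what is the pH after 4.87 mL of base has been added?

Initial n(HClO) = 0.08337 x 0.03208 = 0.002675 mol.
n(KOH) added = 0.3420 x 0.004870 = 0.001666 mol, converting that many moles of HClO to ClO-.
Remaining n(HClO) = 0.001009 mol; n(ClO-) = 0.001666 mol.
By Henderson-Hasselbalch, pH = pKa + log([A^-]/[HA]) = 7.52 + log(0.001666/0.001009) = 7.52 + (+0.22) = 7.74.

7.74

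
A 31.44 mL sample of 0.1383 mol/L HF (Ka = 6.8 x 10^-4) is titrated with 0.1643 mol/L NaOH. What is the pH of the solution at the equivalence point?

8.02

n(HF) = 0.1383 x 0.03144 = 0.004348 mol; V(NaOH) at equivalence = 0.004348/0.1643 = 0.02646 L.
At equivalence all the acid is converted to F-; total volume = 0.03144 + 0.02646 = 0.05790 L, so [F-] = 0.004348/0.05790 = 0.07509 M.
Kb = Kw/Ka = 1.0e-14 / 6.8 x 10^-4 = 1.47e-11.
[OH^-] = sqrt(Kb x [F-]) = sqrt(1.47e-11 x 0.07509) = 1.05e-6 M.
pOH = 5.98, so pH = 14.00 - 5.98 = 8.02.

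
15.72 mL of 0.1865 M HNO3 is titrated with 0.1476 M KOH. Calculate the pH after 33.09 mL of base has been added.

12.60

n(acid) = 0.1865 x 0.01572 = 0.002932 mol; n(KOH) added = 0.1476 x 0.03309 = 0.004884 mol.
Base is in excess by 0.004884 - 0.002932 = 0.001952 mol in a total volume of 0.04881 L.
[OH^-] = 0.001952/0.04881 = 0.04000 M, so pOH = 1.40 and pH = 14.00 - 1.40 = 12.60.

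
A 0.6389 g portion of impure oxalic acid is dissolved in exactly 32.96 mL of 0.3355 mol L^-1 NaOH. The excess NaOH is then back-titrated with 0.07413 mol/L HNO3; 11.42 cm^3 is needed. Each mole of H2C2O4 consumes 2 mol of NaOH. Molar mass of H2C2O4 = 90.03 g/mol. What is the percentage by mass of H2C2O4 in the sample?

Total n(NaOH) added = 0.3355 x 0.03296 = 0.01106 mol.
n(HNO3) used = 0.07413 x 0.01142 = 0.0008466 mol, which equals the excess n(NaOH).
So n(NaOH) consumed by the sample = 0.01106 - 0.0008466 = 0.01021 mol.
n(H2C2O4) = 0.01021 / 2 = 0.005106 mol.
mass H2C2O4 = 0.005106 x 90.03 = 0.4597 g, so %H2C2O4 = 0.4597/0.6389 x 100 = 71.9%.

71.9%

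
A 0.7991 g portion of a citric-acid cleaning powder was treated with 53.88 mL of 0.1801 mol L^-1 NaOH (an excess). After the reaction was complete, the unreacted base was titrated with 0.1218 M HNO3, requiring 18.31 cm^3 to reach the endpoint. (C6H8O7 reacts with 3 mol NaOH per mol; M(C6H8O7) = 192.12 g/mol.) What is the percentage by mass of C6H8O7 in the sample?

Total n(NaOH) added = 0.1801 x 0.05388 = 0.009704 mol.
n(HNO3) used = 0.1218 x 0.01831 = 0.002230 mol, which equals the excess n(NaOH).
So n(NaOH) consumed by the sample = 0.009704 - 0.002230 = 0.007474 mol.
n(C6H8O7) = 0.007474 / 3 = 0.002491 mol.
mass C6H8O7 = 0.002491 x 192.12 = 0.4786 g, so %C6H8O7 = 0.4786/0.7991 x 100 = 59.9%.

59.9%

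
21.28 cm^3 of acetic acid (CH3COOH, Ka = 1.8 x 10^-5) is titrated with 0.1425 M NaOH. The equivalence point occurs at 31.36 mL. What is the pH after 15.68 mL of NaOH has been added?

15.68 mL is exactly half the equivalence volume (31.36/2), i.e. the half-equivalence point.
There, n(HA) = n(A^-), so pH = pKa = -log(1.8 x 10^-5) = 4.74.

4.74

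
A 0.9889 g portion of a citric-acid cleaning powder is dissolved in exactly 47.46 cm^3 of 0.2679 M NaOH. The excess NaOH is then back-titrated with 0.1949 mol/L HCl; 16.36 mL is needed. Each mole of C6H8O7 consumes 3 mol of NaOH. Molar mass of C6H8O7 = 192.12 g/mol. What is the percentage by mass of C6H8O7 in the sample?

Total n(NaOH) added = 0.2679 x 0.04746 = 0.01271 mol.
n(HCl) used = 0.1949 x 0.01636 = 0.003189 mol, which equals the excess n(NaOH).
So n(NaOH) consumed by the sample = 0.01271 - 0.003189 = 0.009526 mol.
n(C6H8O7) = 0.009526 / 3 = 0.003175 mol.
mass C6H8O7 = 0.003175 x 192.12 = 0.6100 g, so %C6H8O7 = 0.6100/0.9889 x 100 = 61.7%.

61.7%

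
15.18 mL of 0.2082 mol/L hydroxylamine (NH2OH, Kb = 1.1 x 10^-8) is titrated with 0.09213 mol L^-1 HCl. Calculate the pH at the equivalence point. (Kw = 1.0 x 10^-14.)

3.62

n(NH2OH) = 0.2082 x 0.01518 = 0.003160 mol; V(HCl) at equivalence = 0.003160/0.09213 = 0.03430 L.
At equivalence the base is fully converted to NH3OH+; total volume = 0.04948 L, so [NH3OH+] = 0.003160/0.04948 = 0.06387 M.
Ka(NH3OH+) = Kw/Kb = 1.0e-14 / 1.1 x 10^-8 = 9.09e-7.
[H^+] = sqrt(Ka x [NH3OH+]) = sqrt(9.09e-7 x 0.06387) = 0.000241 M.
pH = -log(0.000241) = 3.62.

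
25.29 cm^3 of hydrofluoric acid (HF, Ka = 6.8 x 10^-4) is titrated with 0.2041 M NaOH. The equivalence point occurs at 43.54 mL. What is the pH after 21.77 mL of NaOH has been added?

3.17

21.77 mL is exactly half the equivalence volume (43.54/2), i.e. the half-equivalence point.
There, n(HA) = n(A^-), so pH = pKa = -log(6.8 x 10^-4) = 3.17.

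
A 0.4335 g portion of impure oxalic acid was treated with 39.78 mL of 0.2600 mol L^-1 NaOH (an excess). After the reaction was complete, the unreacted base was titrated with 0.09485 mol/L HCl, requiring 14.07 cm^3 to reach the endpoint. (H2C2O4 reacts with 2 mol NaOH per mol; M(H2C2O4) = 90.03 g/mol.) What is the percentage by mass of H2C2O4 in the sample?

Total n(NaOH) added = 0.2600 x 0.03978 = 0.01034 mol.
n(HCl) used = 0.09485 x 0.01407 = 0.001335 mol, which equals the excess n(NaOH).
So n(NaOH) consumed by the sample = 0.01034 - 0.001335 = 0.009008 mol.
n(H2C2O4) = 0.009008 / 2 = 0.004504 mol.
mass H2C2O4 = 0.004504 x 90.03 = 0.4055 g, so %H2C2O4 = 0.4055/0.4335 x 100 = 93.5%.

93.5%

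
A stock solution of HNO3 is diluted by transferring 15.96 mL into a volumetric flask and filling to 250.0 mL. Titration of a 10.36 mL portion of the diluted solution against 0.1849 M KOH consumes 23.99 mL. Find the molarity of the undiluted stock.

6.71 M

n(KOH) = 0.1849 x 0.02399 = 0.004436 mol.
n(HNO3) in the aliquot = 0.004436 mol.
[diluted HNO3] = 0.004436 / 0.01036 = 0.4282 M.
Dilution factor = 250.0/15.96 = 15.66, so [stock] = 0.4282 x 15.66 = 6.71 M.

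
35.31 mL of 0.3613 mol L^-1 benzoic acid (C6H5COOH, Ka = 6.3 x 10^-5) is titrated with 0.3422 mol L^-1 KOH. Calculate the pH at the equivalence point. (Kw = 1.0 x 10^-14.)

8.72

n(C6H5COOH) = 0.3613 x 0.03531 = 0.01276 mol; V(KOH) at equivalence = 0.01276/0.3422 = 0.03728 L.
At equivalence all the acid is converted to C6H5COO-; total volume = 0.03531 + 0.03728 = 0.07259 L, so [C6H5COO-] = 0.01276/0.07259 = 0.1757 M.
Kb = Kw/Ka = 1.0e-14 / 6.3 x 10^-5 = 1.59e-10.
[OH^-] = sqrt(Kb x [C6H5COO-]) = sqrt(1.59e-10 x 0.1757) = 5.28e-6 M.
pOH = 5.28, so pH = 14.00 - 5.28 = 8.72.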